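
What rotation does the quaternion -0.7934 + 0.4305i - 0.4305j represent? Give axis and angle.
axis = (√2/2, -√2/2, 0), θ = 285°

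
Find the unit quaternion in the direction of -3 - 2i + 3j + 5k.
-0.4376 - 0.2917i + 0.4376j + 0.7293k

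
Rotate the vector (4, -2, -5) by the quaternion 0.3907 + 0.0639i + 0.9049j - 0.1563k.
(-6.657, -0.248, 0.787)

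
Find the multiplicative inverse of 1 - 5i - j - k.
0.0357 + 0.1786i + 0.0357j + 0.0357k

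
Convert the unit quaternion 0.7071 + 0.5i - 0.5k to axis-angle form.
axis = (√2/2, 0, -√2/2), θ = π/2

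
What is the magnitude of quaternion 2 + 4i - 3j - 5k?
√54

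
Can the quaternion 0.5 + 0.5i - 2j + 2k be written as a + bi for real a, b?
No. The quaternion 0.5 + 0.5i - 2j + 2k has j-coefficient y = -2 and k-coefficient z = 2, not both zero, so it does not lie in the complex subalgebra spanned by 1 and i.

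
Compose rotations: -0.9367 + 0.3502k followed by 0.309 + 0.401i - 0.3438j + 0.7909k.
-0.5664 - 0.496i + 0.1816j - 0.6326k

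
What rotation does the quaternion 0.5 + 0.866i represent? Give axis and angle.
axis = (1, 0, 0), θ = 2π/3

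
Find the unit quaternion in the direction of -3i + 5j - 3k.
-0.4575i + 0.7625j - 0.4575k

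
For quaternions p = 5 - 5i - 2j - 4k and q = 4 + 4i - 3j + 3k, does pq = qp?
No: pq = 46 - 18i - 24j + 22k ≠ 46 + 18i - 22j - 24k = qp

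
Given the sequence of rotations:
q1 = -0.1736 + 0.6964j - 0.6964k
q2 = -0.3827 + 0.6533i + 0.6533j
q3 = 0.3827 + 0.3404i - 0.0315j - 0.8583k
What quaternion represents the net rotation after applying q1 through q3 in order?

q2 · q1 = -0.3885 - 0.5684i + 0.075j + 0.7215k
q3 · q2 · q1 = 0.6664 - 0.3081i + 0.2832j + 0.6172k
0.6664 - 0.3081i + 0.2832j + 0.6172k


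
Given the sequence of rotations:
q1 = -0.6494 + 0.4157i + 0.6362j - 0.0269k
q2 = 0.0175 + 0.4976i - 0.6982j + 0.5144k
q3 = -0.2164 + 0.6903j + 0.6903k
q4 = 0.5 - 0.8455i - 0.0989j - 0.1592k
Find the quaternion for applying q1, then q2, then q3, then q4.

q2 · q1 = 0.2398 - 0.6243i + 0.6918j + 0.2723k
q3 · q2 · q1 = -0.7174 - 0.1545i - 0.4151j + 0.5376k
q4 · q3 · q2 · q1 = -0.4448 + 0.4101i + 0.3425j + 0.7187k
-0.4448 + 0.4101i + 0.3425j + 0.7187k


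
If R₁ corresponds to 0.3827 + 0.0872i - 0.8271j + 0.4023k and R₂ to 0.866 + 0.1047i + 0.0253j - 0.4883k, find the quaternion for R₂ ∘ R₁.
0.5397 - 0.2781i - 0.7913j + 0.0727k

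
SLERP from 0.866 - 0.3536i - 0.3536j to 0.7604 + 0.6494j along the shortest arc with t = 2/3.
0.9267 - 0.1437i + 0.3472j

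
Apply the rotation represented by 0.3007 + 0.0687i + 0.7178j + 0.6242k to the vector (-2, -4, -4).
(0.657, -5.212, -2.898)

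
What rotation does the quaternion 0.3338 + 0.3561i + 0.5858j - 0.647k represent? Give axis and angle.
axis = (0.3778, 0.6214, -0.6864), θ = 141°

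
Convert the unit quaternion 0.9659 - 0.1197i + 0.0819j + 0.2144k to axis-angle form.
axis = (-0.4624, 0.3164, 0.8283), θ = π/6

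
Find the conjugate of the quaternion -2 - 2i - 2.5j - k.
-2 + 2i + 2.5j + k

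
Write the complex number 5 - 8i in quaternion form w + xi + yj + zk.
5 - 8i + 0j + 0k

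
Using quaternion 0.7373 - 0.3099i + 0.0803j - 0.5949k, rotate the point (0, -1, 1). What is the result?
(-0.34, 0.261, 1.348)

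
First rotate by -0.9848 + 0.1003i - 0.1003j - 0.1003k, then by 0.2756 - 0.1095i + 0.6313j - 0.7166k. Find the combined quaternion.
-0.269 + 0.0003i - 0.7322j + 0.6257k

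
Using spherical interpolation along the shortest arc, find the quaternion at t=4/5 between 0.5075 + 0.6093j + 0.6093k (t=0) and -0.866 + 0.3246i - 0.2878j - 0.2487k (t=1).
0.8238 - 0.2676i + 0.3692j + 0.3369k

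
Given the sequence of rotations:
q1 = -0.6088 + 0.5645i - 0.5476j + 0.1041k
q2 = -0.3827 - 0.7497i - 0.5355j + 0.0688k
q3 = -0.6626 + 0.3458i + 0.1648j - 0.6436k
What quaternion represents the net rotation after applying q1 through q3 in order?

q2 · q1 = 0.3558 + 0.2223i + 0.6525j + 0.6311k
q3 · q2 · q1 = -0.014 + 0.4997i - 0.735j - 0.4582k
-0.014 + 0.4997i - 0.735j - 0.4582k


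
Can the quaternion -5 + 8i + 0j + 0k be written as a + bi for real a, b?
Yes. The quaternion -5 + 8i has j- and k-coefficients y = z = 0, so it lies in the complex subalgebra spanned by 1 and i.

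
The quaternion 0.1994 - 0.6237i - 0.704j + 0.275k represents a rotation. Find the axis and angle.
axis = (-0.6365, -0.7184, 0.2806), θ = 157°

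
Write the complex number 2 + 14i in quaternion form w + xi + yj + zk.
2 + 14i + 0j + 0k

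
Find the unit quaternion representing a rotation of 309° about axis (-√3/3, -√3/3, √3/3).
-0.9026 - 0.2486i - 0.2486j + 0.2486k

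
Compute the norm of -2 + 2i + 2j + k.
√13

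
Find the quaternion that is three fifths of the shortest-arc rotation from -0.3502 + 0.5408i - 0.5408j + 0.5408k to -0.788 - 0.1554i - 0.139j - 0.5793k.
0.4243 + 0.4333i - 0.1998j + 0.7696k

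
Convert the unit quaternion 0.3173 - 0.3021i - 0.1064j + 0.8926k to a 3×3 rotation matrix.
[[-0.6161, -0.5022, -0.6068], [0.6307, -0.776, 0.0018], [-0.4718, -0.3817, 0.7948]]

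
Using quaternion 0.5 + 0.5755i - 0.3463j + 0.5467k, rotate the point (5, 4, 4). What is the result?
(-1.837, -4.117, 6.056)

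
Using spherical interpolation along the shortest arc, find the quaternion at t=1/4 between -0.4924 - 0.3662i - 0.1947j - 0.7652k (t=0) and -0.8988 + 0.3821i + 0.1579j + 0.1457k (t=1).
-0.7488 - 0.1895i - 0.1166j - 0.6243k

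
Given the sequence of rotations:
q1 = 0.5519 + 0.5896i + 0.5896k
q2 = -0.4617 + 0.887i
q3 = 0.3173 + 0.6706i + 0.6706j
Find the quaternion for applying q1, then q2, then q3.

q2 · q1 = -0.7778 + 0.2173i - 0.523j - 0.2722k
q3 · q2 · q1 = -0.0418 - 0.6352i - 0.505j - 0.5828k
-0.0418 - 0.6352i - 0.505j - 0.5828k


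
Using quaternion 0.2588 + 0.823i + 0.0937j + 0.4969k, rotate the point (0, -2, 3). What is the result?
(2.805, 0.698, -2.155)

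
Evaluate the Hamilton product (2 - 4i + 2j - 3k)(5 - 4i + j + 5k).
7 - 15i + 44j - k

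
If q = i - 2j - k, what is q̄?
-i + 2j + k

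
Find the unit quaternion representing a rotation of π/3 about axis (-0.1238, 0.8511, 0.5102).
0.866 - 0.0619i + 0.4255j + 0.2551k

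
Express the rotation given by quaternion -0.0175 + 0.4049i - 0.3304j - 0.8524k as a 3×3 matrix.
[[-0.6715, -0.2974, -0.6787], [-0.2377, -0.7811, 0.5774], [-0.7018, 0.5491, 0.4538]]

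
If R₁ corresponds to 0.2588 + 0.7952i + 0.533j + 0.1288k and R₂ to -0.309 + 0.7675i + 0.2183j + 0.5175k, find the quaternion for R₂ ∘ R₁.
-0.8733 - 0.2948i + 0.2045j + 0.3296k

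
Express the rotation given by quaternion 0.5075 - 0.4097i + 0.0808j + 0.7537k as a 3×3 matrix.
[[-0.1492, -0.8312, -0.5356], [0.6988, -0.4718, 0.5376], [-0.6996, -0.294, 0.6512]]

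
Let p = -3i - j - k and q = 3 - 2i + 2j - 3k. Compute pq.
-7 - 4i - 10j - 11k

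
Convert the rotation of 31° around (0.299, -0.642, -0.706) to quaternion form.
0.9636 + 0.0799i - 0.1716j - 0.1887k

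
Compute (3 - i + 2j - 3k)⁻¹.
0.1304 + 0.0435i - 0.087j + 0.1304k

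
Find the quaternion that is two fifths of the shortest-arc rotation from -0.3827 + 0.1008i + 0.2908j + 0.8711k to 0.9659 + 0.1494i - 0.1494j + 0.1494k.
-0.7773 - 0.0035i + 0.2892j + 0.5587k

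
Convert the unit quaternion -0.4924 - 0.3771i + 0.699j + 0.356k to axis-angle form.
axis = (-0.4333, 0.8031, 0.409), θ = 239°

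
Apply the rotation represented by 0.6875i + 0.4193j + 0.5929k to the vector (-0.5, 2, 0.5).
(1.588, -1.336, 0.438)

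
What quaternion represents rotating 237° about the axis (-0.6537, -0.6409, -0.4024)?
-0.4772 - 0.5745i - 0.5632j - 0.3536k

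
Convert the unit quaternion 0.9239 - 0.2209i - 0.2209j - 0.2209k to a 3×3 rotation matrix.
[[0.8048, 0.5058, -0.3106], [-0.3106, 0.8048, 0.5058], [0.5058, -0.3106, 0.8048]]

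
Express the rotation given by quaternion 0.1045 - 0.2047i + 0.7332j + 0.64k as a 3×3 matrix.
[[-0.8944, -0.4339, -0.1088], [-0.1664, 0.097, 0.9813], [-0.4153, 0.8957, -0.159]]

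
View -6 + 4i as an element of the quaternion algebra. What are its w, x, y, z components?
-6 + 4i + 0j + 0k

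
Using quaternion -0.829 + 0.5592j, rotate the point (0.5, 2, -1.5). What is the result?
(1.578, 2, -0.098)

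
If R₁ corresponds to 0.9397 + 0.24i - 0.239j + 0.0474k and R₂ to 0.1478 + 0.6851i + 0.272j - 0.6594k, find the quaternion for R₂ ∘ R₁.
0.0707 + 0.5346i + 0.0295j - 0.8417k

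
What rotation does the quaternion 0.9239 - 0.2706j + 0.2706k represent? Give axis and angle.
axis = (0, -√2/2, √2/2), θ = π/4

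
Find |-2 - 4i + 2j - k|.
5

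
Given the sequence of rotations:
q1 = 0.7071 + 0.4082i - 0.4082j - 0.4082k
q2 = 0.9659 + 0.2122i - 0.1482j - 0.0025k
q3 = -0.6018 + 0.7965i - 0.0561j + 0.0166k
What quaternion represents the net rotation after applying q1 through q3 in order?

q2 · q1 = 0.5349 + 0.6038i - 0.4135j - 0.4222k
q3 · q2 · q1 = -0.819 + 0.0932i + 0.5651j - 0.0325k
-0.819 + 0.0932i + 0.5651j - 0.0325k


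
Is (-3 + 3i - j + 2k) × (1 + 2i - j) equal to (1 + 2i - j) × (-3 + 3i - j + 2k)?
No: pq = -10 - i + 6j + k ≠ -10 - 5i - 2j + 3k = qp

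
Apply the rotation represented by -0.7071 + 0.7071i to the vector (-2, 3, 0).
(-2, 0, -3)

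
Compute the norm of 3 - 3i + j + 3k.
√28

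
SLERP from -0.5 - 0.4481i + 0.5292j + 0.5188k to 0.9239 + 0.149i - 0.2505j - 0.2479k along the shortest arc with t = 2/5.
-0.7078 - 0.3453i + 0.4396j + 0.4319k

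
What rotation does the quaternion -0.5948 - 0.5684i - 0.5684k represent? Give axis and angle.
axis = (-√2/2, 0, -√2/2), θ = 253°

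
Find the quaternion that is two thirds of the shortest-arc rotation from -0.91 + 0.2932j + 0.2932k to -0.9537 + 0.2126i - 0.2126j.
-0.9827 + 0.1472i - 0.0434j + 0.1038k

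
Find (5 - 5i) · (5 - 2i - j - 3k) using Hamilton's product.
15 - 35i - 20j - 10k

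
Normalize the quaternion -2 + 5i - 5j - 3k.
-0.252 + 0.6299i - 0.6299j - 0.378k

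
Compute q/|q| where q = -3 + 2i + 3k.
-0.6396 + 0.4264i + 0.6396k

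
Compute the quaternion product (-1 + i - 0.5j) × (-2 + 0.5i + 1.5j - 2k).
2.25 - 1.5i + 1.5j + 3.75k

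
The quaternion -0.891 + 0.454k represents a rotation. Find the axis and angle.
axis = (0, 0, 1), θ = 306°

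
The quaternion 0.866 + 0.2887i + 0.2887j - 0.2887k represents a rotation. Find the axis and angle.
axis = (√3/3, √3/3, -√3/3), θ = π/3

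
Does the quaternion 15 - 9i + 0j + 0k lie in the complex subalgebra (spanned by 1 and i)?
Yes. The quaternion 15 - 9i has j- and k-coefficients y = z = 0, so it lies in the complex subalgebra spanned by 1 and i.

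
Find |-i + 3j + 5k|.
√35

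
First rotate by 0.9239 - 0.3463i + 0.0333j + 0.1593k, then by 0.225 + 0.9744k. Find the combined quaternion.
0.0527 - 0.1104i - 0.3299j + 0.9361k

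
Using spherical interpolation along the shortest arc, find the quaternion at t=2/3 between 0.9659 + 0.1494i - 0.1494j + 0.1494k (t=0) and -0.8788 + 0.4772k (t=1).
0.9573 + 0.0534i - 0.0534j - 0.279k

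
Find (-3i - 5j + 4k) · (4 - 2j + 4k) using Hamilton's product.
-26 - 24i - 8j + 22k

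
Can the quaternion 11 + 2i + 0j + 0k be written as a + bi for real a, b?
Yes. The quaternion 11 + 2i has j- and k-coefficients y = z = 0, so it lies in the complex subalgebra spanned by 1 and i.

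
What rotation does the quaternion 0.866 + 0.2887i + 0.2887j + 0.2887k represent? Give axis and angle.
axis = (√3/3, √3/3, √3/3), θ = π/3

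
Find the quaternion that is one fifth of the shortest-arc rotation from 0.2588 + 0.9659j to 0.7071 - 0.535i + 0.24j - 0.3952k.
0.4014 - 0.1332i + 0.9008j - 0.0984k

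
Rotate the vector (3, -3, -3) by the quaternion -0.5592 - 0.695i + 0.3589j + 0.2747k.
(4.699, -0.327, -2.194)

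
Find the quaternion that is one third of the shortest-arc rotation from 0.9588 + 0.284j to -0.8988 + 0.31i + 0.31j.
0.99 - 0.1109i + 0.087j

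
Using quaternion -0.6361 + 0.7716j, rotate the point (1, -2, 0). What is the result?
(-0.191, -2, 0.982)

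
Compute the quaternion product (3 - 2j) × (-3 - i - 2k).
-9 + i + 6j - 8k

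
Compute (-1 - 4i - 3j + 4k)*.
-1 + 4i + 3j - 4k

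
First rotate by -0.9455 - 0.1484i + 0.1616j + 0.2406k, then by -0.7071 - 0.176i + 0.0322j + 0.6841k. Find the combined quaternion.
0.4726 + 0.1685i - 0.2039j - 0.8406k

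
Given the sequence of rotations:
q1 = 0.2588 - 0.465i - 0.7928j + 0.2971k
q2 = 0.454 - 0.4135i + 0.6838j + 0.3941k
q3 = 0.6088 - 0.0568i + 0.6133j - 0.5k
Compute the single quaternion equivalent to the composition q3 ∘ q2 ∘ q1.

q2 · q1 = 0.3502 + 0.1975i - 0.2434j + 0.8827k
q3 · q2 · q1 = 0.815 + 0.52i + 0.018j + 0.255k
0.815 + 0.52i + 0.018j + 0.255k


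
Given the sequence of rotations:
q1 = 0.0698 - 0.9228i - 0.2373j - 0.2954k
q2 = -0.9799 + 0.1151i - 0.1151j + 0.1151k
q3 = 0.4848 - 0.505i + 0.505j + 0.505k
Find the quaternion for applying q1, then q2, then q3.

q2 · q1 = 0.0445 + 0.9736i + 0.1523j + 0.164k
q3 · q2 · q1 = 0.3535 + 0.4554i + 0.6708j - 0.4666k
0.3535 + 0.4554i + 0.6708j - 0.4666k


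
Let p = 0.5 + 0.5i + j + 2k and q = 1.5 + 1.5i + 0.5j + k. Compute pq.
-2.5 + 1.5i + 4.25j + 2.25k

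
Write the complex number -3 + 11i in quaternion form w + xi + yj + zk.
-3 + 11i + 0j + 0k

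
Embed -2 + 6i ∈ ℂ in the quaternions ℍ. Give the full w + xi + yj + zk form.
-2 + 6i + 0j + 0k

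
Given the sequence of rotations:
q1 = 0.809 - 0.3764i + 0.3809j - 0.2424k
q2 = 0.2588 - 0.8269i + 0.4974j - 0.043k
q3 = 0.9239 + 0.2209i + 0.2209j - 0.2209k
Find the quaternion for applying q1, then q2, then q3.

q2 · q1 = -0.3018 - 0.8706i + 0.3167j - 0.2253k
q3 · q2 · q1 = -0.2062 - 0.8508i + 0.468j + 0.1208k
-0.2062 - 0.8508i + 0.468j + 0.1208k


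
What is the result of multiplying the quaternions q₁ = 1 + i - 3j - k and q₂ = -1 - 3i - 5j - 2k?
-15 - 3i + 3j - 15k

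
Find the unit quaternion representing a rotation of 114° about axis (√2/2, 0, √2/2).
0.5446 + 0.593i + 0.593k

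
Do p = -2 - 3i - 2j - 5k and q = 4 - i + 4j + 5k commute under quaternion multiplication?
No: pq = 22 + 4j - 44k ≠ 22 - 20i - 36j - 16k = qp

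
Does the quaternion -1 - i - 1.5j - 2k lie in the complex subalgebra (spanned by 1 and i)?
No. The quaternion -1 - i - 1.5j - 2k has j-coefficient y = -1.5 and k-coefficient z = -2, not both zero, so it does not lie in the complex subalgebra spanned by 1 and i.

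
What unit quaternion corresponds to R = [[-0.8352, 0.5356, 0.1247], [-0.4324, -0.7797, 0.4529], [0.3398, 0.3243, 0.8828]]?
-0.2588 + 0.1242i + 0.2078j + 0.9351k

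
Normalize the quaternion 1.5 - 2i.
0.6 - 0.8i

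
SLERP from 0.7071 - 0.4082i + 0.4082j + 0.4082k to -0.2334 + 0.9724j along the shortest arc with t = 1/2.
0.3018 - 0.2601i + 0.8796j + 0.2601k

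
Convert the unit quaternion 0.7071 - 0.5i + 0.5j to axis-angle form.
axis = (-√2/2, √2/2, 0), θ = π/2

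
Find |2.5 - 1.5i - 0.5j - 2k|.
3.571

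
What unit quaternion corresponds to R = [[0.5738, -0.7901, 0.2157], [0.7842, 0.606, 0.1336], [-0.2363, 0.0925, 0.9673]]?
0.887 - 0.0116i + 0.1274j + 0.4437k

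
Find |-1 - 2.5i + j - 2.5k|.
3.808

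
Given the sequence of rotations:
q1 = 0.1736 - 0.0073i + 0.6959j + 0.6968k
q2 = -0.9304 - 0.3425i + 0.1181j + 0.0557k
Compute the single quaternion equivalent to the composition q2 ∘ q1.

q2 · q1 = -0.285 - 0.0091i - 0.3887j - 0.8761k
-0.285 - 0.0091i - 0.3887j - 0.8761k


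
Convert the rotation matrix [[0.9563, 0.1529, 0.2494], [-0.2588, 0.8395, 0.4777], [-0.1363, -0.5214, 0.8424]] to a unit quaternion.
0.9537 - 0.2619i + 0.1011j - 0.1079k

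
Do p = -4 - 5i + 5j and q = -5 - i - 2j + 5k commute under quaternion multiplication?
No: pq = 25 + 54i + 8j - 5k ≠ 25 + 4i - 42j - 35k = qp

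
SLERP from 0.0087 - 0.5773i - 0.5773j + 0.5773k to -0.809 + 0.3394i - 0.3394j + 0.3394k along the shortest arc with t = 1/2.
-0.519 - 0.1543i - 0.5945j + 0.5945k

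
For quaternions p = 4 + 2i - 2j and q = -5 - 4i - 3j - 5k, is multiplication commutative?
No: pq = -18 - 16i + 8j - 34k ≠ -18 - 36i - 12j - 6k = qp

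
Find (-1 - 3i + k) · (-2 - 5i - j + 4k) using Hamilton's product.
-17 + 12i + 8j - 3k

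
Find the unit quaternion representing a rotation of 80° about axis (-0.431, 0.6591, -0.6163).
0.766 - 0.277i + 0.4237j - 0.3962k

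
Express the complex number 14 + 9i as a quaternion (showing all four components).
14 + 9i + 0j + 0k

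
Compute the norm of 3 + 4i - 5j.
√50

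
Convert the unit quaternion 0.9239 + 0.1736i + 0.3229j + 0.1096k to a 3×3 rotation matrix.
[[0.7674, -0.0904, 0.6347], [0.3146, 0.9157, -0.25], [-0.5586, 0.3916, 0.7312]]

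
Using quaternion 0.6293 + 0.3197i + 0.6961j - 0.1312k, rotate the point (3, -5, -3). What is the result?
(-5.438, -1.211, -3.458)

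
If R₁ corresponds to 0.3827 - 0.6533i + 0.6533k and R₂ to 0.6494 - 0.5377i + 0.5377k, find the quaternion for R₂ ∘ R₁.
-0.454 - 0.63i + 0.63k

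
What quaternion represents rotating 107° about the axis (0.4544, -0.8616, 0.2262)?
0.5948 + 0.3653i - 0.6926j + 0.1818k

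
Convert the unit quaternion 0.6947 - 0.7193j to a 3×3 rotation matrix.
[[-0.0348, 0, -0.9994], [0, 1, 0], [0.9994, 0, -0.0348]]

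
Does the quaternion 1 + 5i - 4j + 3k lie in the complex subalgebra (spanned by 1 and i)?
No. The quaternion 1 + 5i - 4j + 3k has j-coefficient y = -4 and k-coefficient z = 3, not both zero, so it does not lie in the complex subalgebra spanned by 1 and i.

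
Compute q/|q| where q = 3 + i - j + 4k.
0.5774 + 0.1925i - 0.1925j + 0.7698k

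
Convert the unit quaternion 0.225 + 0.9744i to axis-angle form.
axis = (1, 0, 0), θ = 154°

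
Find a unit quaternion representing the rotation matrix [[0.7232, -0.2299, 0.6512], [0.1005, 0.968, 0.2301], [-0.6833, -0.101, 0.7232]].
0.9239 - 0.0896i + 0.3611j + 0.0894k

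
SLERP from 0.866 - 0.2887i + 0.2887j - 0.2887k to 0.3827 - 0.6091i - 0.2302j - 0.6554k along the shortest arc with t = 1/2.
0.6916 - 0.4972i + 0.0324j - 0.5229k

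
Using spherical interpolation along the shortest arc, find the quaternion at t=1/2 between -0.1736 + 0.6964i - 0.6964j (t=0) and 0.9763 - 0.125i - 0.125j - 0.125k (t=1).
-0.7519 + 0.5371i - 0.3736j + 0.0817k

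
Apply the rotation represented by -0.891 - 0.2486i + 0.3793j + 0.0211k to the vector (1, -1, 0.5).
(0.519, -1.315, 0.501)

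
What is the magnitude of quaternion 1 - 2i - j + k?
√7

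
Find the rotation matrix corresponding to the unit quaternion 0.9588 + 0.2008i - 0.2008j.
[[0.9194, -0.0806, -0.3851], [-0.0806, 0.9194, -0.3851], [0.3851, 0.3851, 0.8387]]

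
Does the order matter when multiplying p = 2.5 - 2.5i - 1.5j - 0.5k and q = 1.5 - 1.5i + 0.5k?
Yes: pq = 0.25 - 8.25i - 0.25j - 1.75k ≠ 0.25 - 6.75i - 4.25j + 2.75k = qp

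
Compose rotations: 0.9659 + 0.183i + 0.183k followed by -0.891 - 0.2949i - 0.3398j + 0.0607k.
-0.8178 - 0.5101i - 0.2631j - 0.0422k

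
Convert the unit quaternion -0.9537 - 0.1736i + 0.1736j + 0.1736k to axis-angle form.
axis = (-√3/3, √3/3, √3/3), θ = 325°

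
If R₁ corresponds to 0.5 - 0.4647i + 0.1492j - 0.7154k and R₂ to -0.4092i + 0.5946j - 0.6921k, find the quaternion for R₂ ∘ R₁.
-0.774 - 0.5267i + 0.3262j - 0.1308k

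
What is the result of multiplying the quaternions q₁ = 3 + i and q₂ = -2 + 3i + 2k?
-9 + 7i - 2j + 6k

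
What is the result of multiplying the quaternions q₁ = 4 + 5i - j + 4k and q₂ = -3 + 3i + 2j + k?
-29 - 12i + 18j + 5k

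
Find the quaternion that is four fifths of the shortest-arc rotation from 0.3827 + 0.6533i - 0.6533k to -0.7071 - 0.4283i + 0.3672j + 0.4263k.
0.659 + 0.4884i - 0.3002j - 0.4868k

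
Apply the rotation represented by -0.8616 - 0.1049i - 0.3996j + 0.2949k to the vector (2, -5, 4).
(0.56, -6.535, 1.408)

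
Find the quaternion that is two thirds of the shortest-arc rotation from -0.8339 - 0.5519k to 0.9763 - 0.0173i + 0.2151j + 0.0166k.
-0.9672 + 0.0119i - 0.1484j - 0.2058k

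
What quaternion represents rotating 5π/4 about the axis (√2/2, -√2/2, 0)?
-0.3827 + 0.6533i - 0.6533j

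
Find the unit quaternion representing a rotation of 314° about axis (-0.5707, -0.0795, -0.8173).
-0.9205 - 0.223i - 0.0311j - 0.3193k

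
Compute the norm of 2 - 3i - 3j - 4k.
√38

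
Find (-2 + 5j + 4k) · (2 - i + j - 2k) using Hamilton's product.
-1 - 12i + 4j + 17k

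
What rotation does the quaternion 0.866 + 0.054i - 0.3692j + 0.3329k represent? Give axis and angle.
axis = (0.108, -0.7383, 0.6657), θ = π/3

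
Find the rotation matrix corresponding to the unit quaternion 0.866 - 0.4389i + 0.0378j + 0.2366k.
[[0.8852, -0.443, -0.1422], [0.3766, 0.5028, 0.7781], [-0.2732, -0.7423, 0.6119]]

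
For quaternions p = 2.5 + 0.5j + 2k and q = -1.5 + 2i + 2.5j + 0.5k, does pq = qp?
No: pq = -6 + 0.25i + 9.5j - 2.75k ≠ -6 + 9.75i + 1.5j - 0.75k = qp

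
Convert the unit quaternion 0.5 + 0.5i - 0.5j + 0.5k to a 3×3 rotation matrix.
[[0, -1, 0], [0, 0, -1], [1, 0, 0]]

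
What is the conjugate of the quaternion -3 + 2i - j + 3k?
-3 - 2i + j - 3k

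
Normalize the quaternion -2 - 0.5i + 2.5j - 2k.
-0.5252 - 0.1313i + 0.6565j - 0.5252k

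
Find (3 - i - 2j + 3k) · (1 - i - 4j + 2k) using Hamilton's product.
-12 + 4i - 15j + 11k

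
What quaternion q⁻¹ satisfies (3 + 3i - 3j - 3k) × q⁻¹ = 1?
0.0833 - 0.0833i + 0.0833j + 0.0833k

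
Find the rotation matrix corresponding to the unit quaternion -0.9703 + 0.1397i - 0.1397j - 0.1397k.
[[0.9219, -0.3101, 0.2321], [0.2321, 0.9219, 0.3101], [-0.3101, -0.2321, 0.9219]]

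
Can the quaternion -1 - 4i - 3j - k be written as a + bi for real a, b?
No. The quaternion -1 - 4i - 3j - k has j-coefficient y = -3 and k-coefficient z = -1, not both zero, so it does not lie in the complex subalgebra spanned by 1 and i.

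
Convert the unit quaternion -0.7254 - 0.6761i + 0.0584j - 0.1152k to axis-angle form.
axis = (-0.9822, 0.0848, -0.1674), θ = 273°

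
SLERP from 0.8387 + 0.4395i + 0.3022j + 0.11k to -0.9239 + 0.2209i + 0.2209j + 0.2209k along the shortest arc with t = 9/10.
0.9543 - 0.1537i - 0.1697j - 0.192k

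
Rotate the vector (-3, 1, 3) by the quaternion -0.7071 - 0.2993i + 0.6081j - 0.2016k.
(-3.404, -1.029, -2.52)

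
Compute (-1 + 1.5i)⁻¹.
-0.3077 - 0.4615i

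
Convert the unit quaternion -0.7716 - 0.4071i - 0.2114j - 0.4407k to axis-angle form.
axis = (-0.64, -0.3323, -0.6928), θ = 281°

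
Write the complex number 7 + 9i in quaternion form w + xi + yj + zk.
7 + 9i + 0j + 0k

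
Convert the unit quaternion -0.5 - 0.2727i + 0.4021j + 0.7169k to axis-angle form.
axis = (-0.3149, 0.4643, 0.8278), θ = 4π/3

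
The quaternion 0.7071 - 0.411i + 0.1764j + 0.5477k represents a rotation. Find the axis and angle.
axis = (-0.5812, 0.2495, 0.7746), θ = π/2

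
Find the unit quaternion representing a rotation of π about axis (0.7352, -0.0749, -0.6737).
0.7352i - 0.0749j - 0.6737k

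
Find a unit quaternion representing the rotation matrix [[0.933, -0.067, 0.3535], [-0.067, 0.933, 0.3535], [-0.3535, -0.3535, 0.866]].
0.9659 - 0.183i + 0.183j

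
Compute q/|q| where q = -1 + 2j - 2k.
-0.3333 + 0.6667j - 0.6667k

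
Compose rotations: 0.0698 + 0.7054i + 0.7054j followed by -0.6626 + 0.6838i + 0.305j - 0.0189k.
-0.7437 - 0.4063i - 0.4594j + 0.2659k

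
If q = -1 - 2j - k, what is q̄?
-1 + 2j + k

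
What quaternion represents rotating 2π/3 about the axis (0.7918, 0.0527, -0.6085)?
0.5 + 0.6857i + 0.0456j - 0.527k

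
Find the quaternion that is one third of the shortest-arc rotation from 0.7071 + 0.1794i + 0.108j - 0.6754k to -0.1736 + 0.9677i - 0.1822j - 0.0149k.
0.5181 + 0.6257i + 0.0031j - 0.5832k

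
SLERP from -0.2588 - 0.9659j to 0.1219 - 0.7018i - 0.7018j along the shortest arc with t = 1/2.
-0.0754 - 0.3868i - 0.9191j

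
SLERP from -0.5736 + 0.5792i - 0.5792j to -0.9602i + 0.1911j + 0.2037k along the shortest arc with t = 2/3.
-0.2129 + 0.9001i - 0.3513j - 0.1453k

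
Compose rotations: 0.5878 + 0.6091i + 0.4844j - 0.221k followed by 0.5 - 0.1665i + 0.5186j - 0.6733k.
-0.0047 + 0.4182i + 0.1001j - 0.9028k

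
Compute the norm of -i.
1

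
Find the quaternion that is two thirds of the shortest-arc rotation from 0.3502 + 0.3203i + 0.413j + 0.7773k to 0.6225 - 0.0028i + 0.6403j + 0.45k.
0.5518 + 0.1106i + 0.5861j + 0.5829k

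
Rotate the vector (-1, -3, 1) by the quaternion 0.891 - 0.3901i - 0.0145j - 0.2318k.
(-2.01, -0.661, 2.554)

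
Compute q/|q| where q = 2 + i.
0.8944 + 0.4472i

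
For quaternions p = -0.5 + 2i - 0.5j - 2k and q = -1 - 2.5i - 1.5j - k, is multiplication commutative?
No: pq = 2.75 - 3.25i + 8.25j - 1.75k ≠ 2.75 + 1.75i - 5.75j + 6.75k = qp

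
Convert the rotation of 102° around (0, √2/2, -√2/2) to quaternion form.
0.6293 + 0.5495j - 0.5495k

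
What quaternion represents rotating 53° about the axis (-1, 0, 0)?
0.8949 - 0.4462i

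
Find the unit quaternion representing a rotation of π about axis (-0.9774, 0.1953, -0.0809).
-0.9774i + 0.1953j - 0.0809k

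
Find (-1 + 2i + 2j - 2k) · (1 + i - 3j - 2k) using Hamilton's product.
-1 - 9i + 7j - 8k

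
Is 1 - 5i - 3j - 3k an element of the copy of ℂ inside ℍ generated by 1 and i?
No. The quaternion 1 - 5i - 3j - 3k has j-coefficient y = -3 and k-coefficient z = -3, not both zero, so it does not lie in the complex subalgebra spanned by 1 and i.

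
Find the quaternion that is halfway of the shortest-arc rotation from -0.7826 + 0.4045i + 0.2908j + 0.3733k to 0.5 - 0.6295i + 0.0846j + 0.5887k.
-0.7661 + 0.6176i + 0.1232j - 0.1287k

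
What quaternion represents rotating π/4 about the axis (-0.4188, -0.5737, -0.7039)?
0.9239 - 0.1603i - 0.2195j - 0.2694k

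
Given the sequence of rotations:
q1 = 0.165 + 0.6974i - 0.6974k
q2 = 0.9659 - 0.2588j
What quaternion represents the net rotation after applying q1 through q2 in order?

q2 · q1 = 0.1594 + 0.8541i - 0.0427j - 0.4931k
0.1594 + 0.8541i - 0.0427j - 0.4931k


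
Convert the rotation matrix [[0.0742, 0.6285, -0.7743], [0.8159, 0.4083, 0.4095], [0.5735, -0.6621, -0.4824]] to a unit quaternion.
0.5 - 0.5358i - 0.6739j + 0.0937k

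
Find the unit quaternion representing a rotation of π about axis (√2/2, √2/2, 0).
0.7071i + 0.7071j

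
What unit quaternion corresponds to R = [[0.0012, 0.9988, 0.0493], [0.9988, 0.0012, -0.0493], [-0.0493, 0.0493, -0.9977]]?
0.0349 + 0.7067i + 0.7067j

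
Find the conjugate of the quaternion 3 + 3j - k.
3 - 3j + k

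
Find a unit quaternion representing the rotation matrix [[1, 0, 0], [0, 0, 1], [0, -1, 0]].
0.7071 - 0.7071i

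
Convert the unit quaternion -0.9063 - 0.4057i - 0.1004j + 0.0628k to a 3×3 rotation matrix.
[[0.972, 0.1953, 0.131], [-0.0324, 0.6629, -0.748], [-0.2329, 0.7228, 0.6507]]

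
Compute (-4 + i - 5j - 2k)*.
-4 - i + 5j + 2k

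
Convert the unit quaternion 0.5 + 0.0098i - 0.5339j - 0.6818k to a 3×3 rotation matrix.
[[-0.4998, 0.6713, -0.5473], [-0.6923, 0.0701, 0.7182], [0.5205, 0.7378, 0.4297]]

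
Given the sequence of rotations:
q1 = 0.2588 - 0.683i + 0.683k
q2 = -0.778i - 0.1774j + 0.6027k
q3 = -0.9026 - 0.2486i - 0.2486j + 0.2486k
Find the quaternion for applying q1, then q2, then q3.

q2 · q1 = -0.943 - 0.3225i + 0.0738j + 0.0348k
q3 · q2 · q1 = 0.7807 + 0.4985i + 0.0963j - 0.3644k
0.7807 + 0.4985i + 0.0963j - 0.3644k


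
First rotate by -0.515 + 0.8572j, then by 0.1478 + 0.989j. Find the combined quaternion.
-0.9239 - 0.3826j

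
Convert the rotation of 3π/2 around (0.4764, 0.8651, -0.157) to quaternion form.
-0.7071 + 0.3369i + 0.6117j - 0.111k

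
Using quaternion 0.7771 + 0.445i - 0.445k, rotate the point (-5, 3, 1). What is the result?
(-1.341, 3.39, 4.659)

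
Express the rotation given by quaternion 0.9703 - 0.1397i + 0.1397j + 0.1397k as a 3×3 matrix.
[[0.9219, -0.3101, 0.2321], [0.2321, 0.9219, 0.3101], [-0.3101, -0.2321, 0.9219]]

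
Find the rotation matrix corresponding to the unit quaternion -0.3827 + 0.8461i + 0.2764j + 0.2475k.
[[0.7247, 0.6572, 0.2073], [0.2783, -0.5543, 0.7844], [0.6304, -0.5108, -0.5846]]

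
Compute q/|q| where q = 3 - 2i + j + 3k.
0.6255 - 0.417i + 0.2085j + 0.6255k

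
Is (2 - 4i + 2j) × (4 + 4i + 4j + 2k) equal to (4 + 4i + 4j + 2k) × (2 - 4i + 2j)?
No: pq = 16 - 4i + 24j - 20k ≠ 16 - 12i + 8j + 28k = qp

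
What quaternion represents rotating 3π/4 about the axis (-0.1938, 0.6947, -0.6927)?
0.3827 - 0.179i + 0.6418j - 0.64k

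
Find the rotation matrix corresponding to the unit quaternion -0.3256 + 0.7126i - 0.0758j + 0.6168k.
[[0.2276, 0.2936, 0.9284], [-0.5097, -0.7765, 0.3705], [0.8297, -0.5576, -0.0271]]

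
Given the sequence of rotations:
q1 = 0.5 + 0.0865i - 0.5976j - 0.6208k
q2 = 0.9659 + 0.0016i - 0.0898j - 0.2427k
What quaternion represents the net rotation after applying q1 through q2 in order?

q2 · q1 = 0.2785 - 0.0049i - 0.6421j - 0.7142k
0.2785 - 0.0049i - 0.6421j - 0.7142k


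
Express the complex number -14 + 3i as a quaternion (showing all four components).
-14 + 3i + 0j + 0k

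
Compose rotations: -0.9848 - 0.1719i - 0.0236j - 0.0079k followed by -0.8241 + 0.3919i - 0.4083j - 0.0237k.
0.8691 - 0.2416i + 0.4287j - 0.0496k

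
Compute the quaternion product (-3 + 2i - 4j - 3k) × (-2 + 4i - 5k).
-17 + 4i + 6j + 37k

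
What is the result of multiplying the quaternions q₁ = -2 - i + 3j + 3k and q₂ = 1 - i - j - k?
3 + i + j + 9k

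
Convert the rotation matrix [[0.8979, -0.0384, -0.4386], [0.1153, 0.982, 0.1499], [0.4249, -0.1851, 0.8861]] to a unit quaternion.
0.9703 - 0.0863i - 0.2225j + 0.0396k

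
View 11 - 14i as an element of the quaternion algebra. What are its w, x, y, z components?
11 - 14i + 0j + 0k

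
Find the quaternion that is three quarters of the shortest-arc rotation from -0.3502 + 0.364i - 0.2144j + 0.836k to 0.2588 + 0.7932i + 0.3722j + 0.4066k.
0.1066 + 0.7638i + 0.2413j + 0.589k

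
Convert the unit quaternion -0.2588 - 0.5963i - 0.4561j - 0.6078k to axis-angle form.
axis = (-0.6173, -0.4722, -0.6292), θ = 7π/6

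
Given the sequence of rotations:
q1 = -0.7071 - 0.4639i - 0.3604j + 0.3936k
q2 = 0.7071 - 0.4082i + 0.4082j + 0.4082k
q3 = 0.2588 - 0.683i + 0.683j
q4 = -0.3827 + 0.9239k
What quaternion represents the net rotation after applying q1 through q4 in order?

q2 · q1 = -0.7029 + 0.2684i - 0.5722j + 0.3262k
q3 · q2 · q1 = 0.3922 + 0.7723i - 0.4054j + 0.2919k
q4 · q3 · q2 · q1 = -0.4198 + 0.079i + 0.8687j + 0.2506k
-0.4198 + 0.079i + 0.8687j + 0.2506k


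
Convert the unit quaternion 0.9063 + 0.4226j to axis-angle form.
axis = (0, 1, 0), θ = 50°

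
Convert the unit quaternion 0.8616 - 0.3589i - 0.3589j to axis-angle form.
axis = (-√2/2, -√2/2, 0), θ = 61°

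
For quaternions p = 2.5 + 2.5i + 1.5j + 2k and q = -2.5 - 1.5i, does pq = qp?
No: pq = -2.5 - 10i - 6.75j - 2.75k ≠ -2.5 - 10i - 0.75j - 7.25k = qp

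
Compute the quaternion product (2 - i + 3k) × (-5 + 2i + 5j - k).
-5 - 6i + 15j - 22k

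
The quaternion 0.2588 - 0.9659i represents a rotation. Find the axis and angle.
axis = (-1, 0, 0), θ = 5π/6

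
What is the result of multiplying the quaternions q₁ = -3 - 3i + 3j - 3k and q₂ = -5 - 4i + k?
6 + 30i + 24k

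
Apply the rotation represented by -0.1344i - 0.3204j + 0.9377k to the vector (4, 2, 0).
(-3.683, -1.245, -2.21)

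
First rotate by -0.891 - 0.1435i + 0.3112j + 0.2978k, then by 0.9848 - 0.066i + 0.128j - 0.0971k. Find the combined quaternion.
-0.8978 - 0.0142i + 0.226j + 0.3776k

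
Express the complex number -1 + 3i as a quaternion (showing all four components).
-1 + 3i + 0j + 0k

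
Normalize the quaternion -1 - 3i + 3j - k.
-0.2236 - 0.6708i + 0.6708j - 0.2236k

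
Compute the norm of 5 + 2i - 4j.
√45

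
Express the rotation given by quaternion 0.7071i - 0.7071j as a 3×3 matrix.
[[0, -1, 0], [-1, 0, 0], [0, 0, -1]]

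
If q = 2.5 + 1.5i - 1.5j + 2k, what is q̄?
2.5 - 1.5i + 1.5j - 2k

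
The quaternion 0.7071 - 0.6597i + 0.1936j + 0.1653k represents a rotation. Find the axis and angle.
axis = (-0.9329, 0.2738, 0.2338), θ = π/2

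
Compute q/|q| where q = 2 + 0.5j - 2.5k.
0.6172 + 0.1543j - 0.7715k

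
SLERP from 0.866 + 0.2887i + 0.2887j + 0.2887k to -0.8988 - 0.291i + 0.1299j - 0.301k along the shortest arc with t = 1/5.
0.8854 + 0.2934i + 0.2067j + 0.2954k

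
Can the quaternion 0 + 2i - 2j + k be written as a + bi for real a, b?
No. The quaternion 2i - 2j + k has j-coefficient y = -2 and k-coefficient z = 1, not both zero, so it does not lie in the complex subalgebra spanned by 1 and i.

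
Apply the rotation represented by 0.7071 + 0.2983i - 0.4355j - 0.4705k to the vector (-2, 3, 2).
(-0.932, 2.964, 2.71)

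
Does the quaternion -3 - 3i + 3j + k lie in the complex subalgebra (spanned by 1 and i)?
No. The quaternion -3 - 3i + 3j + k has j-coefficient y = 3 and k-coefficient z = 1, not both zero, so it does not lie in the complex subalgebra spanned by 1 and i.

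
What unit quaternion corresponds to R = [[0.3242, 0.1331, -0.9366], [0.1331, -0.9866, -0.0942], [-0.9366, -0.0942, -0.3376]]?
0.8137i + 0.0818j - 0.5755k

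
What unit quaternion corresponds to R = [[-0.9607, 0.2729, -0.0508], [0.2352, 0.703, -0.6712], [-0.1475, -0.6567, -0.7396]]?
0.0262 + 0.1377i + 0.9224j - 0.3599k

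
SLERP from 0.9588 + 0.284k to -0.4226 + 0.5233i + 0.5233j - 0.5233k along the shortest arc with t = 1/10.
0.9414 - 0.0617i - 0.0617j + 0.3258k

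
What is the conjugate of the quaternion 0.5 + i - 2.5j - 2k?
0.5 - i + 2.5j + 2k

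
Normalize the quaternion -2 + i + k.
-0.8165 + 0.4082i + 0.4082k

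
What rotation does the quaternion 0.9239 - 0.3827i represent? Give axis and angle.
axis = (-1, 0, 0), θ = π/4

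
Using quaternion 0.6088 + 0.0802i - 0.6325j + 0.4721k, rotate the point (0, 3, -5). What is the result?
(1.443, 5.098, -2.434)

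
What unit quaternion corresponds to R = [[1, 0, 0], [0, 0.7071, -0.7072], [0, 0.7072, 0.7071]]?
0.9239 + 0.3827i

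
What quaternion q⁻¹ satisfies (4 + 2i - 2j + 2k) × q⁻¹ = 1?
0.1429 - 0.0714i + 0.0714j - 0.0714k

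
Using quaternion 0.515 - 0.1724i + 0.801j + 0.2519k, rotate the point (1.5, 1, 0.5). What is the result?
(-0.782, 1.079, -1.313)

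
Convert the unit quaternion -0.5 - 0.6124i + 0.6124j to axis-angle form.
axis = (-√2/2, √2/2, 0), θ = 4π/3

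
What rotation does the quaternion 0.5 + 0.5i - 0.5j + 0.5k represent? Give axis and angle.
axis = (√3/3, -√3/3, √3/3), θ = 2π/3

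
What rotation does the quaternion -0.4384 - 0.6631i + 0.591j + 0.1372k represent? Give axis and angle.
axis = (-0.7378, 0.6576, 0.1527), θ = 232°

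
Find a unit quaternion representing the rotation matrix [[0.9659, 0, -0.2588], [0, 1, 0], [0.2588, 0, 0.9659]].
0.9914 - 0.1305j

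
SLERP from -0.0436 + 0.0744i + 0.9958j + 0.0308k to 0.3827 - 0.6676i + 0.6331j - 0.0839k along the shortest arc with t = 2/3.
0.263 - 0.4594i + 0.847j - 0.0495k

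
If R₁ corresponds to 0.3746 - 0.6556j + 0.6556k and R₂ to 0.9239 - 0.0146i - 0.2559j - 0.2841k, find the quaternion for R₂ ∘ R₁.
0.3646 - 0.3595i - 0.692j + 0.5089k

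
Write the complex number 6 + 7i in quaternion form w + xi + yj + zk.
6 + 7i + 0j + 0k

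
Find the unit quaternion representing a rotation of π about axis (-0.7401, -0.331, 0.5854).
-0.7401i - 0.331j + 0.5854k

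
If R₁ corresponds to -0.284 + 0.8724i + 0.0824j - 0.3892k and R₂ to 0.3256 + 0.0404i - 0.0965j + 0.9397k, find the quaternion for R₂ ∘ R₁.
0.246 + 0.2327i + 0.8898j - 0.3061k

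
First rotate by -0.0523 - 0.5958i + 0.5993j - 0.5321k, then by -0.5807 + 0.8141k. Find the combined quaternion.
0.4636 - 0.1419i - 0.8331j + 0.2664k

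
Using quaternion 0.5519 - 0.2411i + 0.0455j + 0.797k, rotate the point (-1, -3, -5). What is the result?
(4.65, -1.391, -3.383)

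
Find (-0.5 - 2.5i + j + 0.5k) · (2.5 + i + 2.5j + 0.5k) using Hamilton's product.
-1.5 - 7.5i + 3j - 6.25k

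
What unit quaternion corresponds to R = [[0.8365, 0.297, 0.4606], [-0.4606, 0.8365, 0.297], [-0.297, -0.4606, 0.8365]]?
0.9367 - 0.2022i + 0.2022j - 0.2022k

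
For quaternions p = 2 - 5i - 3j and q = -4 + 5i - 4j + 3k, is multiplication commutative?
No: pq = 5 + 21i + 19j + 41k ≠ 5 + 39i - 11j - 29k = qp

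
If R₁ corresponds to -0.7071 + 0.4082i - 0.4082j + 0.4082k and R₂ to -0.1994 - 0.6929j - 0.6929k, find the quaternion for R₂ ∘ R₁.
0.141 - 0.6471i + 0.2885j + 0.6914k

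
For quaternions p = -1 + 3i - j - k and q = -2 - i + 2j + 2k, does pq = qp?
No: pq = 9 - 5i - 5j + 5k ≠ 9 - 5i + 5j - 5k = qp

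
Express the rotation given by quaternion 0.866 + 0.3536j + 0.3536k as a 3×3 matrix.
[[0.4999, -0.6124, 0.6124], [0.6124, 0.7499, 0.2501], [-0.6124, 0.2501, 0.7499]]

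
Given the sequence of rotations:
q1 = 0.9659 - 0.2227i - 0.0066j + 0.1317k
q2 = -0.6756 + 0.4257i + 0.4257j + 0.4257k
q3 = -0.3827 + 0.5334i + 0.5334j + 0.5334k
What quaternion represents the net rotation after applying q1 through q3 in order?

q2 · q1 = -0.611 + 0.6205i + 0.2648j + 0.4142k
q3 · q2 · q1 = -0.4593 - 0.4837i - 0.3172j - 0.6742k
-0.4593 - 0.4837i - 0.3172j - 0.6742k


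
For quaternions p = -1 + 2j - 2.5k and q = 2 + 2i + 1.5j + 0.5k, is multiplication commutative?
No: pq = -3.75 + 2.75i - 2.5j - 9.5k ≠ -3.75 - 6.75i + 7.5j - 1.5k = qp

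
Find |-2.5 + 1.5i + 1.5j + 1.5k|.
√13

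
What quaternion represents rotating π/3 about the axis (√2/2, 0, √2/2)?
0.866 + 0.3536i + 0.3536k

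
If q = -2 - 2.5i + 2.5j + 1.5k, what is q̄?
-2 + 2.5i - 2.5j - 1.5k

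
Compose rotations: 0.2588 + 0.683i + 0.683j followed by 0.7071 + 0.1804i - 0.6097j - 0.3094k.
0.4762 + 0.741i + 0.1138j + 0.4596k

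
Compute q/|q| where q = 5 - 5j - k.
0.7001 - 0.7001j - 0.14k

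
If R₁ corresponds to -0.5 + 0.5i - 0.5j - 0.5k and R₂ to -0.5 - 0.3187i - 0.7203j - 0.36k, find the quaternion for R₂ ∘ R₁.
-0.1308 + 0.0895i + 0.2708j + 0.9495k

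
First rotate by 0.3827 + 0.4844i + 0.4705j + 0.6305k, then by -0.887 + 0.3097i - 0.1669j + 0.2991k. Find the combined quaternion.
-0.5995 - 0.5571i - 0.5316j - 0.2182k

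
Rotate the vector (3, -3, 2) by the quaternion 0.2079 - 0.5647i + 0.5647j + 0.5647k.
(0.985, 1.363, -4.378)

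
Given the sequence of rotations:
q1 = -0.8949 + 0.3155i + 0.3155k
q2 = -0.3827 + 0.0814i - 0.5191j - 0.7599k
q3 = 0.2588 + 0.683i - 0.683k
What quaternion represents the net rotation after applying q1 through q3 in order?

q2 · q1 = 0.5565 - 0.3574i + 0.1991j + 0.7231k
q3 · q2 · q1 = 0.882 + 0.4236i - 0.1982j - 0.057k
0.882 + 0.4236i - 0.1982j - 0.057k
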